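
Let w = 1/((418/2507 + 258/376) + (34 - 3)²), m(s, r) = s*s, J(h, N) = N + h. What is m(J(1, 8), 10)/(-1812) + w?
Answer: -11955415037/273815344452 ≈ -0.043662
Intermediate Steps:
m(s, r) = s²
w = 471316/453336663 (w = 1/((418*(1/2507) + 258*(1/376)) + 31²) = 1/((418/2507 + 129/188) + 961) = 1/(401987/471316 + 961) = 1/(453336663/471316) = 471316/453336663 ≈ 0.0010397)
m(J(1, 8), 10)/(-1812) + w = (8 + 1)²/(-1812) + 471316/453336663 = 9²*(-1/1812) + 471316/453336663 = 81*(-1/1812) + 471316/453336663 = -27/604 + 471316/453336663 = -11955415037/273815344452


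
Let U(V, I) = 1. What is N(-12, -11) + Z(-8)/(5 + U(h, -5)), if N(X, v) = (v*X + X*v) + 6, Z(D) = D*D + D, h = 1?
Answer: 838/3 ≈ 279.33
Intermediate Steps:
Z(D) = D + D² (Z(D) = D² + D = D + D²)
N(X, v) = 6 + 2*X*v (N(X, v) = (X*v + X*v) + 6 = 2*X*v + 6 = 6 + 2*X*v)
N(-12, -11) + Z(-8)/(5 + U(h, -5)) = (6 + 2*(-12)*(-11)) + (-8*(1 - 8))/(5 + 1) = (6 + 264) - 8*(-7)/6 = 270 + 56*(⅙) = 270 + 28/3 = 838/3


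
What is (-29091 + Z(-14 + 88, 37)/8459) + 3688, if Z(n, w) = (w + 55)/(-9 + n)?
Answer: -13967458413/549835 ≈ -25403.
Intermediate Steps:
Z(n, w) = (55 + w)/(-9 + n)
(-29091 + Z(-14 + 88, 37)/8459) + 3688 = (-29091 + ((55 + 37)/(-9 + (-14 + 88)))/8459) + 3688 = (-29091 + (92/(-9 + 74))*(1/8459)) + 3688 = (-29091 + (92/65)*(1/8459)) + 3688 = (-29091 + 92/549835) + 3688 = -15995249893/549835 + 3688 = -13967458413/549835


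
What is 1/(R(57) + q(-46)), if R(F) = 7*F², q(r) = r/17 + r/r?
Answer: 17/386602 ≈ 4.3973e-5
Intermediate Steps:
q(r) = 1 + r/17 (q(r) = r*(1/17) + 1 = r/17 + 1 = 1 + r/17)
1/(R(57) + q(-46)) = 1/(7*57² + (1 + (1/17)*(-46))) = 1/(7*3249 + (1 - 46/17)) = 1/(22743 - 29/17) = 1/(386602/17) = 17/386602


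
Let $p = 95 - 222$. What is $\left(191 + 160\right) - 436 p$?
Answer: $55723$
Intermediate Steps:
$p = -127$ ($p = 95 - 222 = -127$)
$\left(191 + 160\right) - 436 p = \left(191 + 160\right) - -55372 = 351 + 55372 = 55723$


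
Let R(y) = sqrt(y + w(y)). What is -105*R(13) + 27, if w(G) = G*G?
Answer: 27 - 105*sqrt(182) ≈ -1389.5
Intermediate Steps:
w(G) = G**2
R(y) = sqrt(y + y**2)
-105*R(13) + 27 = -105*sqrt(13)*sqrt(1 + 13) + 27 = -105*sqrt(182) + 27 = 27 - 105*sqrt(182)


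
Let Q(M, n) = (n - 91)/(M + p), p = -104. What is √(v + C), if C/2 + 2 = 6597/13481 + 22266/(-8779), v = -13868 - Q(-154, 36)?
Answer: I*√12937418526605581006793574/30534222342 ≈ 117.8*I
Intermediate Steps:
Q(M, n) = (-91 + n)/(-104 + M) (Q(M, n) = (n - 91)/(M - 104) = (-91 + n)/(-104 + M))
v = -3577999/258 (v = -13868 - (-91 + 36)/(-104 - 154) = -13868 - (-55)/(-258) = -13868 - (-1)*(-55)/258 = -13868 - 1*55/258 = -13868 - 55/258 = -3577999/258 ≈ -13868.)
C = -957904562/118349699 (C = -4 + 2*(6597/13481 + 22266/(-8779)) = -4 + 2*(6597*(1/13481) + 22266*(-1/8779)) = -4 + 2*(6597/13481 - 22266/8779) = -4 + 2*(-242252883/118349699) = -4 - 484505766/118349699 = -957904562/118349699 ≈ -8.0938)
√(v + C) = √(-3577999/258 - 957904562/118349699) = √(-423702244049297/30534222342) = I*√12937418526605581006793574/30534222342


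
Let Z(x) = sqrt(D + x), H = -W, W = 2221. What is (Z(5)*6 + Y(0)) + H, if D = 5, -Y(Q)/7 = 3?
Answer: -2242 + 6*sqrt(10) ≈ -2223.0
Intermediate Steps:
Y(Q) = -21 (Y(Q) = -7*3 = -21)
H = -2221 (H = -1*2221 = -2221)
Z(x) = sqrt(5 + x)
(Z(5)*6 + Y(0)) + H = (sqrt(5 + 5)*6 - 21) - 2221 = (sqrt(10)*6 - 21) - 2221 = (6*sqrt(10) - 21) - 2221 = (-21 + 6*sqrt(10)) - 2221 = -2242 + 6*sqrt(10)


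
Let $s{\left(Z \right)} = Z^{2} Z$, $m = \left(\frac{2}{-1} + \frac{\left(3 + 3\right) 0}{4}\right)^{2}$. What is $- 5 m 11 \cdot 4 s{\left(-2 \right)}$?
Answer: $7040$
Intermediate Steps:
$m = 4$ ($m = \left(2 \left(-1\right) + 6 \cdot 0 \cdot \frac{1}{4}\right)^{2} = \left(-2 + 0 \cdot \frac{1}{4}\right)^{2} = \left(-2 + 0\right)^{2} = \left(-2\right)^{2} = 4$)
$s{\left(Z \right)} = Z^{3}$
$- 5 m 11 \cdot 4 s{\left(-2 \right)} = \left(-5\right) 4 \cdot 11 \cdot 4 \left(-2\right)^{3} = - 20 \cdot 44 \left(-8\right) = \left(-20\right) \left(-352\right) = 7040$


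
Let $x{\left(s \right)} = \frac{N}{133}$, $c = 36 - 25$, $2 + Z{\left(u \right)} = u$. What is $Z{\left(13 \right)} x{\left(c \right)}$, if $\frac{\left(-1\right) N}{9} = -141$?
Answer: $\frac{13959}{133} \approx 104.95$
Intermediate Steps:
$N = 1269$ ($N = \left(-9\right) \left(-141\right) = 1269$)
$Z{\left(u \right)} = -2 + u$
$c = 11$ ($c = 36 - 25 = 11$)
$x{\left(s \right)} = \frac{1269}{133}$
$Z{\left(13 \right)} x{\left(c \right)} = \left(-2 + 13\right) \frac{1269}{133} = 11 \cdot \frac{1269}{133} = \frac{13959}{133}$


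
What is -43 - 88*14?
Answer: -1275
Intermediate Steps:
-43 - 88*14 = -43 - 1232 = -1275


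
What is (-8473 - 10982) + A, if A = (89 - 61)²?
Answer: -18671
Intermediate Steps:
A = 784 (A = 28² = 784)
(-8473 - 10982) + A = (-8473 - 10982) + 784 = -19455 + 784 = -18671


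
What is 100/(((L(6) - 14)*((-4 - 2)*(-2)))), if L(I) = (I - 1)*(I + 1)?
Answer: 25/63 ≈ 0.39683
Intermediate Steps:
L(I) = (1 + I)*(-1 + I) (L(I) = (-1 + I)*(1 + I) = (1 + I)*(-1 + I))
100/(((L(6) - 14)*((-4 - 2)*(-2)))) = 100/((((-1 + 6²) - 14)*((-4 - 2)*(-2)))) = 100/((((-1 + 36) - 14)*(-6*(-2)))) = 100/(((35 - 14)*12)) = 100/((21*12)) = 100/252 = 100*(1/252) = 25/63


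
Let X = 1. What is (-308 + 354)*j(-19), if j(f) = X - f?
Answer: 920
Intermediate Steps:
j(f) = 1 - f
(-308 + 354)*j(-19) = (-308 + 354)*(1 - 1*(-19)) = 46*(1 + 19) = 46*20 = 920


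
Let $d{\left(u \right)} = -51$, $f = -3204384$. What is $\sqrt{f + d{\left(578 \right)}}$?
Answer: $i \sqrt{3204435} \approx 1790.1 i$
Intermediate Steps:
$\sqrt{f + d{\left(578 \right)}} = \sqrt{-3204384 - 51} = \sqrt{-3204435} = i \sqrt{3204435}$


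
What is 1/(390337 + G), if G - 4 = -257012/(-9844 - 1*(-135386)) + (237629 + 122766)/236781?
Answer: 14862980151/5801622729696850 ≈ 2.5619e-6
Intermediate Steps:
G = 51646495963/14862980151 (G = 4 + (-257012/(-9844 - 1*(-135386)) + (237629 + 122766)/236781) = 4 + (-257012/(-9844 + 135386) + 360395*(1/236781)) = 4 + (-257012/125542 + 360395/236781) = 4 + (-257012*1/125542 + 360395/236781) = 4 + (-128506/62771 + 360395/236781) = 4 - 7805424641/14862980151 = 51646495963/14862980151 ≈ 3.4748)
1/(390337 + G) = 1/(390337 + 51646495963/14862980151) = 1/(5801622729696850/14862980151) = 14862980151/5801622729696850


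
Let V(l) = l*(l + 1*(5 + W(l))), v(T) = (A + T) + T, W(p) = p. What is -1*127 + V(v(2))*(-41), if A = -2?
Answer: -865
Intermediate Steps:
v(T) = -2 + 2*T (v(T) = (-2 + T) + T = -2 + 2*T)
V(l) = l*(5 + 2*l) (V(l) = l*(l + 1*(5 + l)) = l*(l + (5 + l)) = l*(5 + 2*l))
-1*127 + V(v(2))*(-41) = -1*127 + ((-2 + 2*2)*(5 + 2*(-2 + 2*2)))*(-41) = -127 + ((-2 + 4)*(5 + 2*(-2 + 4)))*(-41) = -127 + (2*(5 + 2*2))*(-41) = -127 + (2*(5 + 4))*(-41) = -127 + (2*9)*(-41) = -127 + 18*(-41) = -127 - 738 = -865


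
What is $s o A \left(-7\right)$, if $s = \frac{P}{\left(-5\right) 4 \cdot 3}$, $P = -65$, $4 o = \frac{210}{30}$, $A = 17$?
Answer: $- \frac{10829}{48} \approx -225.6$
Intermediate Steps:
$o = \frac{7}{4}$ ($o = \frac{210 \cdot \frac{1}{30}}{4} = \frac{1}{4} \cdot 7 = \frac{7}{4} \approx 1.75$)
$s = \frac{13}{12}$ ($s = - \frac{65}{\left(-5\right) 4 \cdot 3} = - \frac{65}{\left(-20\right) 3} = - \frac{65}{-60} = \left(-65\right) \left(- \frac{1}{60}\right) = \frac{13}{12} \approx 1.0833$)
$s o A \left(-7\right) = \frac{13}{12} \cdot \frac{7}{4} \cdot 17 \left(-7\right) = \frac{91}{48} \left(-119\right) = - \frac{10829}{48}$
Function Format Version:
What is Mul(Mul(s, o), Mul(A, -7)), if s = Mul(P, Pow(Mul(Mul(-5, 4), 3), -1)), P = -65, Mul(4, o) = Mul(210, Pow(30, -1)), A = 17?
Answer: Rational(-10829, 48) ≈ -225.60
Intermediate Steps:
o = Rational(7, 4) (o = Mul(Rational(1, 4), Mul(210, Pow(30, -1))) = Mul(Rational(1, 4), Mul(210, Rational(1, 30))) = Mul(Rational(1, 4), 7) = Rational(7, 4) ≈ 1.7500)
s = Rational(13, 12) (s = Mul(-65, Pow(Mul(Mul(-5, 4), 3), -1)) = Mul(-65, Pow(Mul(-20, 3), -1)) = Mul(-65, Pow(-60, -1)) = Mul(-65, Rational(-1, 60)) = Rational(13, 12) ≈ 1.0833)
Mul(Mul(s, o), Mul(A, -7)) = Mul(Mul(Rational(13, 12), Rational(7, 4)), Mul(17, -7)) = Mul(Rational(91, 48), -119) = Rational(-10829, 48)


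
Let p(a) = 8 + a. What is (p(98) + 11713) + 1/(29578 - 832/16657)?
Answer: 5822983920223/492679914 ≈ 11819.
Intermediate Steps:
(p(98) + 11713) + 1/(29578 - 832/16657) = ((8 + 98) + 11713) + 1/(29578 - 832/16657) = (106 + 11713) + 1/(29578 - 832*1/16657) = 11819 + 1/(29578 - 832/16657) = 11819 + 1/(492679914/16657) = 11819 + 16657/492679914 = 5822983920223/492679914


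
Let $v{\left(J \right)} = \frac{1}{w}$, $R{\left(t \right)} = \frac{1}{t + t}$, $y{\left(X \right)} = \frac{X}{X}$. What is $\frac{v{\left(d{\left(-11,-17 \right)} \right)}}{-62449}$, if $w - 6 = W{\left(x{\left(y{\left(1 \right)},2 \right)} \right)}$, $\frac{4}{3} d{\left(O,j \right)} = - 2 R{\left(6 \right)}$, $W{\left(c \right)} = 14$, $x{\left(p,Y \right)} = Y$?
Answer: $- \frac{1}{1248980} \approx -8.0065 \cdot 10^{-7}$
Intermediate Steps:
$y{\left(X \right)} = 1$
$R{\left(t \right)} = \frac{1}{2 t}$
$d{\left(O,j \right)} = - \frac{1}{8}$ ($d{\left(O,j \right)} = \frac{3 \left(- 2 \frac{1}{2 \cdot 6}\right)}{4} = \frac{3 \left(- 2 \cdot \frac{1}{2} \cdot \frac{1}{6}\right)}{4} = \frac{3 \left(\left(-2\right) \frac{1}{12}\right)}{4} = \frac{3}{4} \left(- \frac{1}{6}\right) = - \frac{1}{8}$)
$w = 20$ ($w = 6 + 14 = 20$)
$v{\left(J \right)} = \frac{1}{20}$
$\frac{v{\left(d{\left(-11,-17 \right)} \right)}}{-62449} = \frac{1}{20 \left(-62449\right)} = \frac{1}{20} \left(- \frac{1}{62449}\right) = - \frac{1}{1248980}$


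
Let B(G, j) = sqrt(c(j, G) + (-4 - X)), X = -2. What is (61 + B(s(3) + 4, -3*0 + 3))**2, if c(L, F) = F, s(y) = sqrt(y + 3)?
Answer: (61 + sqrt(2 + sqrt(6)))**2 ≈ 3982.8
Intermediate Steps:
s(y) = sqrt(3 + y)
B(G, j) = sqrt(-2 + G) (B(G, j) = sqrt(G + (-4 - 1*(-2))) = sqrt(G + (-4 + 2)) = sqrt(G - 2) = sqrt(-2 + G))
(61 + B(s(3) + 4, -3*0 + 3))**2 = (61 + sqrt(-2 + (sqrt(3 + 3) + 4)))**2 = (61 + sqrt(-2 + (sqrt(6) + 4)))**2 = (61 + sqrt(-2 + (4 + sqrt(6))))**2 = (61 + sqrt(2 + sqrt(6)))**2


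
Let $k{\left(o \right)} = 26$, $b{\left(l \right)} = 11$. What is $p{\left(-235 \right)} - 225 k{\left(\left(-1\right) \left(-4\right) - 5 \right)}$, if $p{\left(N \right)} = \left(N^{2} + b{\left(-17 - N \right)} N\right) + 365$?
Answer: $47155$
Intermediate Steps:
$p{\left(N \right)} = 365 + N^{2} + 11 N$ ($p{\left(N \right)} = \left(N^{2} + 11 N\right) + 365 = 365 + N^{2} + 11 N$)
$p{\left(-235 \right)} - 225 k{\left(\left(-1\right) \left(-4\right) - 5 \right)} = \left(365 + \left(-235\right)^{2} + 11 \left(-235\right)\right) - 225 \cdot 26 = \left(365 + 55225 - 2585\right) - 5850 = 53005 - 5850 = 47155$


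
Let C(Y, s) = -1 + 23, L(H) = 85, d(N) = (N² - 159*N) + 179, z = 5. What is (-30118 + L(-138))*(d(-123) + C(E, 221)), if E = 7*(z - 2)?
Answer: -1047761271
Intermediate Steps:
d(N) = 179 + N² - 159*N
E = 21 (E = 7*(5 - 2) = 7*3 = 21)
C(Y, s) = 22
(-30118 + L(-138))*(d(-123) + C(E, 221)) = (-30118 + 85)*((179 + (-123)² - 159*(-123)) + 22) = -30033*((179 + 15129 + 19557) + 22) = -30033*(34865 + 22) = -30033*34887 = -1047761271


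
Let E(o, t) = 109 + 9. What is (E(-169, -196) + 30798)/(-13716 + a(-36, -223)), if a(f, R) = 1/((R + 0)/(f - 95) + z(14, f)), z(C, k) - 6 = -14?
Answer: -25505700/11315831 ≈ -2.2540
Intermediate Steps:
E(o, t) = 118
z(C, k) = -8 (z(C, k) = 6 - 14 = -8)
a(f, R) = 1/(-8 + R/(-95 + f)) (a(f, R) = 1/((R + 0)/(f - 95) - 8) = 1/(R/(-95 + f) - 8) = 1/(-8 + R/(-95 + f)))
(E(-169, -196) + 30798)/(-13716 + a(-36, -223)) = (118 + 30798)/(-13716 + (-95 - 36)/(760 - 223 - 8*(-36))) = 30916/(-13716 - 131/(760 - 223 + 288)) = 30916/(-13716 - 131/825) = 30916/(-11315831/825) = 30916*(-825/11315831) = -25505700/11315831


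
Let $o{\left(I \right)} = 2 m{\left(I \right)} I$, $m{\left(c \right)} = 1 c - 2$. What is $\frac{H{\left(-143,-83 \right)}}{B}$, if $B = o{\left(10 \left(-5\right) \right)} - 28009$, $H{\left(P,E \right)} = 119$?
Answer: $- \frac{119}{22809} \approx -0.0052172$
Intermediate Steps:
$m{\left(c \right)} = -2 + c$ ($m{\left(c \right)} = c - 2 = -2 + c$)
$o{\left(I \right)} = I \left(-4 + 2 I\right)$ ($o{\left(I \right)} = 2 \left(-2 + I\right) I = \left(-4 + 2 I\right) I = I \left(-4 + 2 I\right)$)
$B = -22809$ ($B = 2 \cdot 10 \left(-5\right) \left(-2 + 10 \left(-5\right)\right) - 28009 = 2 \left(-50\right) \left(-2 - 50\right) - 28009 = 2 \left(-50\right) \left(-52\right) - 28009 = 5200 - 28009 = -22809$)
$\frac{H{\left(-143,-83 \right)}}{B} = \frac{119}{-22809} = 119 \left(- \frac{1}{22809}\right) = - \frac{119}{22809}$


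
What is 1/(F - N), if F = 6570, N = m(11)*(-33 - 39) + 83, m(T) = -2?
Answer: 1/6343 ≈ 0.00015765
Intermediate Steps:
N = 227 (N = -2*(-33 - 39) + 83 = -2*(-72) + 83 = 144 + 83 = 227)
1/(F - N) = 1/(6570 - 1*227) = 1/(6570 - 227) = 1/6343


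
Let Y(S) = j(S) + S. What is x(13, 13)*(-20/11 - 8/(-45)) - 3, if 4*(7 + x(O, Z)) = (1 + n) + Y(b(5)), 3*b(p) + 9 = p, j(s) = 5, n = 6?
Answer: 6101/1485 ≈ 4.1084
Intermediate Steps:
b(p) = -3 + p/3
Y(S) = 5 + S
x(O, Z) = -13/3 (x(O, Z) = -7 + ((1 + 6) + (5 + (-3 + (⅓)*5)))/4 = -7 + (7 + (5 + (-3 + 5/3)))/4 = -7 + (7 + (5 - 4/3))/4 = -7 + (7 + 11/3)/4 = -7 + (¼)*(32/3) = -7 + 8/3 = -13/3)
x(13, 13)*(-20/11 - 8/(-45)) - 3 = -13*(-20/11 - 8/(-45))/3 - 3 = -13*(-20*1/11 - 8*(-1/45))/3 - 3 = -13*(-20/11 + 8/45)/3 - 3 = -13/3*(-812/495) - 3 = 10556/1485 - 3 = 6101/1485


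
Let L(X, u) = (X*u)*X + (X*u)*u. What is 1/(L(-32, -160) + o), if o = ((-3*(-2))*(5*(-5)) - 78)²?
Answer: -1/931056 ≈ -1.0740e-6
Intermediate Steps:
L(X, u) = X*u² + u*X² (L(X, u) = u*X² + X*u² = X*u² + u*X²)
o = 51984 (o = (6*(-25) - 78)² = (-150 - 78)² = (-228)² = 51984)
1/(L(-32, -160) + o) = 1/(-32*(-160)*(-32 - 160) + 51984) = 1/(-32*(-160)*(-192) + 51984) = 1/(-983040 + 51984) = 1/(-931056) = -1/931056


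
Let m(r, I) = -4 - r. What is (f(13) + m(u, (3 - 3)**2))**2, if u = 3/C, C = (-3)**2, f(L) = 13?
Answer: 676/9 ≈ 75.111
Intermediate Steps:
C = 9
u = 1/3 (u = 3/9 = 3*(1/9) = 1/3 ≈ 0.33333)
(f(13) + m(u, (3 - 3)**2))**2 = (13 + (-4 - 1*1/3))**2 = (13 + (-4 - 1/3))**2 = (13 - 13/3)**2 = (26/3)**2 = 676/9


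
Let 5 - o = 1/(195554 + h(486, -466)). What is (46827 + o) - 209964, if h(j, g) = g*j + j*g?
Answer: -41989850535/257398 ≈ -1.6313e+5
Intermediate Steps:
h(j, g) = 2*g*j (h(j, g) = g*j + g*j = 2*g*j)
o = 1286991/257398 (o = 5 - 1/(195554 + 2*(-466)*486) = 5 - 1/(195554 - 452952) = 5 - 1/(-257398) = 5 - 1*(-1/257398) = 5 + 1/257398 = 1286991/257398 ≈ 5.0000)
(46827 + o) - 209964 = (46827 + 1286991/257398) - 209964 = 12054463137/257398 - 209964 = -41989850535/257398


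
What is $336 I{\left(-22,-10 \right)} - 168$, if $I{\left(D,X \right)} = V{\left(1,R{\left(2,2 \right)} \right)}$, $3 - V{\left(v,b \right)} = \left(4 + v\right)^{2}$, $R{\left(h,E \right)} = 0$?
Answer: $-7560$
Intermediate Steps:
$V{\left(v,b \right)} = 3 - \left(4 + v\right)^{2}$
$I{\left(D,X \right)} = -22$ ($I{\left(D,X \right)} = 3 - \left(4 + 1\right)^{2} = 3 - 5^{2} = 3 - 25 = -22$)
$336 I{\left(-22,-10 \right)} - 168 = 336 \left(-22\right) - 168 = -7392 - 168 = -7560$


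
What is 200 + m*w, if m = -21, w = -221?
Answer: 4841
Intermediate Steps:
200 + m*w = 200 - 21*(-221) = 200 + 4641 = 4841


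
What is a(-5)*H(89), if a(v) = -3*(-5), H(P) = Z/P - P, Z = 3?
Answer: -118770/89 ≈ -1334.5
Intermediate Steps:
H(P) = -P + 3/P (H(P) = 3/P - P = -P + 3/P)
a(v) = 15
a(-5)*H(89) = 15*(-1*89 + 3/89) = 15*(-89 + 3*(1/89)) = 15*(-89 + 3/89) = 15*(-7918/89) = -118770/89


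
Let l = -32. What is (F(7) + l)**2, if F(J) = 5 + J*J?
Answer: 484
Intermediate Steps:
F(J) = 5 + J**2
(F(7) + l)**2 = ((5 + 7**2) - 32)**2 = ((5 + 49) - 32)**2 = (54 - 32)**2 = 22**2 = 484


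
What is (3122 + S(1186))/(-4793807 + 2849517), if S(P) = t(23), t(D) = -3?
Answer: -3119/1944290 ≈ -0.0016042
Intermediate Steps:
S(P) = -3
(3122 + S(1186))/(-4793807 + 2849517) = (3122 - 3)/(-4793807 + 2849517) = 3119/(-1944290) = 3119*(-1/1944290) = -3119/1944290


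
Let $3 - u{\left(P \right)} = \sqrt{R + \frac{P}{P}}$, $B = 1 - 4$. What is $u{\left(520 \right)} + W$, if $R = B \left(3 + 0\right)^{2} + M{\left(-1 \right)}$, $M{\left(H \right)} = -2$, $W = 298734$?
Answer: $298737 - 2 i \sqrt{7} \approx 2.9874 \cdot 10^{5} - 5.2915 i$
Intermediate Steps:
$B = -3$ ($B = 1 - 4 = -3$)
$R = -29$ ($R = - 3 \left(3 + 0\right)^{2} - 2 = - 3 \cdot 3^{2} - 2 = \left(-3\right) 9 - 2 = -27 - 2 = -29$)
$u{\left(P \right)} = 3 - 2 i \sqrt{7}$ ($u{\left(P \right)} = 3 - \sqrt{-29 + \frac{P}{P}} = 3 - \sqrt{-29 + 1} = 3 - \sqrt{-28} = 3 - 2 i \sqrt{7}$)
$u{\left(520 \right)} + W = \left(3 - 2 i \sqrt{7}\right) + 298734 = 298737 - 2 i \sqrt{7}$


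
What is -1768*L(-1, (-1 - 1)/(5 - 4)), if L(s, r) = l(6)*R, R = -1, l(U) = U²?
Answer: 63648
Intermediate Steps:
L(s, r) = -36 (L(s, r) = 6²*(-1) = 36*(-1) = -36)
-1768*L(-1, (-1 - 1)/(5 - 4)) = -1768*(-36) = 63648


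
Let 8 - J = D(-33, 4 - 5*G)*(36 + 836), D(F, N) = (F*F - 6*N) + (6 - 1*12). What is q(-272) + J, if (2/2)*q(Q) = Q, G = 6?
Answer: -1080672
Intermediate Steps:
q(Q) = Q
D(F, N) = -6 + F² - 6*N (D(F, N) = (F² - 6*N) + (6 - 12) = (F² - 6*N) - 6 = -6 + F² - 6*N)
J = -1080400 (J = 8 - (-6 + (-33)² - 6*(4 - 5*6))*(36 + 836) = 8 - (-6 + 1089 - 6*(4 - 30))*872 = 8 - (-6 + 1089 - 6*(-26))*872 = 8 - (-6 + 1089 + 156)*872 = 8 - 1239*872 = 8 - 1*1080408 = 8 - 1080408 = -1080400)
q(-272) + J = -272 - 1080400 = -1080672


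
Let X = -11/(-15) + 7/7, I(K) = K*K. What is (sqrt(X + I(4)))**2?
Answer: 266/15 ≈ 17.733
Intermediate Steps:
I(K) = K**2
X = 26/15 (X = -11*(-1/15) + 7*(1/7) = 11/15 + 1 = 26/15 ≈ 1.7333)
(sqrt(X + I(4)))**2 = (sqrt(26/15 + 4**2))**2 = (sqrt(26/15 + 16))**2 = (sqrt(266/15))**2 = (sqrt(3990)/15)**2 = 266/15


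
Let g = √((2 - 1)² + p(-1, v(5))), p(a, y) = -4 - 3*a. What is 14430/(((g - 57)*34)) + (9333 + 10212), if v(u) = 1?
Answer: 6310630/323 ≈ 19538.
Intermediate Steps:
g = 0 (g = √((2 - 1)² + (-4 - 3*(-1))) = √(1² + (-4 + 3)) = √(1 - 1) = √0 = 0)
14430/(((g - 57)*34)) + (9333 + 10212) = 14430/(((0 - 57)*34)) + (9333 + 10212) = 14430/((-57*34)) + 19545 = 14430/(-1938) + 19545 = 14430*(-1/1938) + 19545 = -2405/323 + 19545 = 6310630/323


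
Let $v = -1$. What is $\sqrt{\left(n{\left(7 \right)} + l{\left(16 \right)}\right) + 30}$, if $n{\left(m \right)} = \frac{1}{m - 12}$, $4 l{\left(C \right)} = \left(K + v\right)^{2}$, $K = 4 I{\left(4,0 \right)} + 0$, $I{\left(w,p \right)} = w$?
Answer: $\frac{\sqrt{8605}}{10} \approx 9.2763$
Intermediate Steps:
$K = 16$ ($K = 4 \cdot 4 + 0 = 16 + 0 = 16$)
$l{\left(C \right)} = \frac{225}{4}$ ($l{\left(C \right)} = \frac{\left(16 - 1\right)^{2}}{4} = \frac{15^{2}}{4} = \frac{1}{4} \cdot 225 = \frac{225}{4}$)
$n{\left(m \right)} = \frac{1}{-12 + m}$
$\sqrt{\left(n{\left(7 \right)} + l{\left(16 \right)}\right) + 30} = \sqrt{\left(\frac{1}{-12 + 7} + \frac{225}{4}\right) + 30} = \sqrt{\left(\frac{1}{-5} + \frac{225}{4}\right) + 30} = \sqrt{\left(- \frac{1}{5} + \frac{225}{4}\right) + 30} = \sqrt{\frac{1121}{20} + 30} = \sqrt{\frac{1721}{20}} = \frac{\sqrt{8605}}{10}$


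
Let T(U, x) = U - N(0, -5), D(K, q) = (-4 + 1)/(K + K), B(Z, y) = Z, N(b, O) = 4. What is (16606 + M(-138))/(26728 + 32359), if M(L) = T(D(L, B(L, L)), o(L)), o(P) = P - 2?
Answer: 1527385/5436004 ≈ 0.28098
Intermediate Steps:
o(P) = -2 + P
D(K, q) = -3/(2*K) (D(K, q) = -3*1/(2*K) = -3/(2*K))
T(U, x) = -4 + U (T(U, x) = U - 1*4 = U - 4 = -4 + U)
M(L) = -4 - 3/(2*L)
(16606 + M(-138))/(26728 + 32359) = (16606 + (-4 - 3/2/(-138)))/(26728 + 32359) = (16606 + (-4 - 3/2*(-1/138)))/59087 = (16606 + (-4 + 1/92))*(1/59087) = (16606 - 367/92)*(1/59087) = (1527385/92)*(1/59087) = 1527385/5436004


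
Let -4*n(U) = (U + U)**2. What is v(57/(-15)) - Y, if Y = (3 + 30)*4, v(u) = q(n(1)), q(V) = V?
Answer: -133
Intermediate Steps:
n(U) = -U**2 (n(U) = -(U + U)**2/4 = -4*U**2/4 = -U**2)
v(u) = -1 (v(u) = -1*1**2 = -1*1 = -1)
Y = 132 (Y = 33*4 = 132)
v(57/(-15)) - Y = -1 - 1*132 = -1 - 132 = -133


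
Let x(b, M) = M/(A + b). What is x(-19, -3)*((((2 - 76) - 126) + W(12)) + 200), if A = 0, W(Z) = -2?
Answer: -6/19 ≈ -0.31579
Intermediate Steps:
x(b, M) = M/b (x(b, M) = M/(0 + b) = M/b)
x(-19, -3)*((((2 - 76) - 126) + W(12)) + 200) = (-3/(-19))*((((2 - 76) - 126) - 2) + 200) = (-3*(-1/19))*(((-74 - 126) - 2) + 200) = 3*((-200 - 2) + 200)/19 = 3*(-202 + 200)/19 = (3/19)*(-2) = -6/19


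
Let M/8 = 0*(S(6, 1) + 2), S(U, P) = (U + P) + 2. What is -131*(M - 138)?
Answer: 18078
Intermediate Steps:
S(U, P) = 2 + P + U (S(U, P) = (P + U) + 2 = 2 + P + U)
M = 0 (M = 8*(0*((2 + 1 + 6) + 2)) = 8*(0*(9 + 2)) = 8*(0*11) = 8*0 = 0)
-131*(M - 138) = -131*(0 - 138) = -131*(-138) = 18078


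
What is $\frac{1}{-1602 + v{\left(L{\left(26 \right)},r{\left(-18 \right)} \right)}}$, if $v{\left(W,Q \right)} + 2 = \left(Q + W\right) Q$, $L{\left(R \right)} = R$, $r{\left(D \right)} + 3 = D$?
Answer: $- \frac{1}{1709} \approx -0.00058514$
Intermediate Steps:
$r{\left(D \right)} = -3 + D$
$v{\left(W,Q \right)} = -2 + Q \left(Q + W\right)$ ($v{\left(W,Q \right)} = -2 + \left(Q + W\right) Q = -2 + Q \left(Q + W\right)$)
$\frac{1}{-1602 + v{\left(L{\left(26 \right)},r{\left(-18 \right)} \right)}} = \frac{1}{-1602 + \left(-2 + \left(-3 - 18\right)^{2} + \left(-3 - 18\right) 26\right)} = \frac{1}{-1602 - \left(548 - 441\right)} = \frac{1}{-1602 - 107} = \frac{1}{-1709} = - \frac{1}{1709}$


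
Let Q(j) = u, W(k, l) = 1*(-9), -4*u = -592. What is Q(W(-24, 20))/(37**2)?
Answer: 4/37 ≈ 0.10811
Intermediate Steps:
u = 148 (u = -1/4*(-592) = 148)
W(k, l) = -9
Q(j) = 148
Q(W(-24, 20))/(37**2) = 148/(37**2) = 148/1369 = 148*(1/1369) = 4/37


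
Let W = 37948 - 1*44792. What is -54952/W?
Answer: 13738/1711 ≈ 8.0292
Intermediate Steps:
W = -6844 (W = 37948 - 44792 = -6844)
-54952/W = -54952/(-6844) = -54952*(-1/6844) = 13738/1711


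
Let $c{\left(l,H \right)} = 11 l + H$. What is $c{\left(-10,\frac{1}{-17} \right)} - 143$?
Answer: $- \frac{4302}{17} \approx -253.06$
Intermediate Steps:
$c{\left(l,H \right)} = H + 11 l$
$c{\left(-10,\frac{1}{-17} \right)} - 143 = \left(\frac{1}{-17} + 11 \left(-10\right)\right) - 143 = \left(- \frac{1}{17} - 110\right) - 143 = - \frac{1871}{17} - 143 = - \frac{4302}{17}$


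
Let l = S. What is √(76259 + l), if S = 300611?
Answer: 13*√2230 ≈ 613.90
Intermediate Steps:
l = 300611
√(76259 + l) = √(76259 + 300611) = √376870 = 13*√2230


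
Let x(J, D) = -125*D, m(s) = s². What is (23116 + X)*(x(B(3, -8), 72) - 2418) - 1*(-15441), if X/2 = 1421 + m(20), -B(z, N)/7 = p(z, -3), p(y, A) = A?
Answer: -305507403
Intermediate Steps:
B(z, N) = 21 (B(z, N) = -7*(-3) = 21)
X = 3642 (X = 2*(1421 + 20²) = 2*(1421 + 400) = 2*1821 = 3642)
(23116 + X)*(x(B(3, -8), 72) - 2418) - 1*(-15441) = (23116 + 3642)*(-125*72 - 2418) - 1*(-15441) = 26758*(-9000 - 2418) + 15441 = 26758*(-11418) + 15441 = -305522844 + 15441 = -305507403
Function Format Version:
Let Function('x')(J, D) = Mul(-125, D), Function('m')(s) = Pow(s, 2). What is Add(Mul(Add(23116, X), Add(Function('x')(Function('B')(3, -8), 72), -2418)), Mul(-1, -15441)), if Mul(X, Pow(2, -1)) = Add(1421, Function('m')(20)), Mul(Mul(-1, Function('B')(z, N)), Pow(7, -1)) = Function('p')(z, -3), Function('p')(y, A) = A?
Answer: -305507403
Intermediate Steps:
Function('B')(z, N) = 21 (Function('B')(z, N) = Mul(-7, -3) = 21)
X = 3642 (X = Mul(2, Add(1421, Pow(20, 2))) = Mul(2, Add(1421, 400)) = Mul(2, 1821) = 3642)
Add(Mul(Add(23116, X), Add(Function('x')(Function('B')(3, -8), 72), -2418)), Mul(-1, -15441)) = Add(Mul(Add(23116, 3642), Add(Mul(-125, 72), -2418)), Mul(-1, -15441)) = Add(Mul(26758, Add(-9000, -2418)), 15441) = Add(Mul(26758, -11418), 15441) = Add(-305522844, 15441) = -305507403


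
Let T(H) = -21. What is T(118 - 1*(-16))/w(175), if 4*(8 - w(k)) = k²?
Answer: 84/30593 ≈ 0.0027457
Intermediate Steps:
w(k) = 8 - k²/4
T(118 - 1*(-16))/w(175) = -21/(8 - ¼*175²) = -21/(8 - ¼*30625) = -21/(8 - 30625/4) = -21/(-30593/4) = -21*(-4/30593) = 84/30593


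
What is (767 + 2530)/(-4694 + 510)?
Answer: -3297/4184 ≈ -0.78800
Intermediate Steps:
(767 + 2530)/(-4694 + 510) = 3297/(-4184) = 3297*(-1/4184) = -3297/4184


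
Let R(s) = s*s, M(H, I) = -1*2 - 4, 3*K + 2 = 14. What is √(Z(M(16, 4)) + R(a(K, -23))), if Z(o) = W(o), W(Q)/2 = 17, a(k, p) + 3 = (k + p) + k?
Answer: √358 ≈ 18.921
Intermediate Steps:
K = 4 (K = -⅔ + (⅓)*14 = -⅔ + 14/3 = 4)
M(H, I) = -6 (M(H, I) = -2 - 4 = -6)
a(k, p) = -3 + p + 2*k (a(k, p) = -3 + ((k + p) + k) = -3 + (p + 2*k) = -3 + p + 2*k)
W(Q) = 34 (W(Q) = 2*17 = 34)
Z(o) = 34
R(s) = s²
√(Z(M(16, 4)) + R(a(K, -23))) = √(34 + (-3 - 23 + 2*4)²) = √(34 + (-3 - 23 + 8)²) = √(34 + (-18)²) = √(34 + 324) = √358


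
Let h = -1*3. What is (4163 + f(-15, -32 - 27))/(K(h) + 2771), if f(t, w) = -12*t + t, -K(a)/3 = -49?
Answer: 2164/1459 ≈ 1.4832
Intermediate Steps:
h = -3
K(a) = 147 (K(a) = -3*(-49) = 147)
f(t, w) = -11*t
(4163 + f(-15, -32 - 27))/(K(h) + 2771) = (4163 - 11*(-15))/(147 + 2771) = (4163 + 165)/2918 = 4328*(1/2918) = 2164/1459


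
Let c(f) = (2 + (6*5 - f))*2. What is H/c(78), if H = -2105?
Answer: 2105/92 ≈ 22.880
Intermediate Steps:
c(f) = 64 - 2*f (c(f) = (2 + (30 - f))*2 = (32 - f)*2 = 64 - 2*f)
H/c(78) = -2105/(64 - 2*78) = -2105/(64 - 156) = -2105/(-92) = -2105*(-1/92) = 2105/92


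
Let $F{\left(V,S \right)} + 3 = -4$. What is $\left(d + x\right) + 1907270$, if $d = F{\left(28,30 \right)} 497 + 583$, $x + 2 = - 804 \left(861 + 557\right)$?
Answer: $764300$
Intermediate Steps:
$x = -1140074$ ($x = -2 - 804 \left(861 + 557\right) = -2 - 1140072 = -1140074$)
$F{\left(V,S \right)} = -7$ ($F{\left(V,S \right)} = -3 - 4 = -7$)
$d = -2896$ ($d = \left(-7\right) 497 + 583 = -3479 + 583 = -2896$)
$\left(d + x\right) + 1907270 = \left(-2896 - 1140074\right) + 1907270 = -1142970 + 1907270 = 764300$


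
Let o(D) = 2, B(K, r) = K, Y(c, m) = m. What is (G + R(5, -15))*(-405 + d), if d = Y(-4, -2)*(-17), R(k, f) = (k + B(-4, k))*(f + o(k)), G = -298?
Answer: 115381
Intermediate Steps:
R(k, f) = (-4 + k)*(2 + f) (R(k, f) = (k - 4)*(f + 2) = (-4 + k)*(2 + f))
d = 34 (d = -2*(-17) = 34)
(G + R(5, -15))*(-405 + d) = (-298 + (-8 - 4*(-15) + 2*5 - 15*5))*(-405 + 34) = (-298 + (-8 + 60 + 10 - 75))*(-371) = (-298 - 13)*(-371) = -311*(-371) = 115381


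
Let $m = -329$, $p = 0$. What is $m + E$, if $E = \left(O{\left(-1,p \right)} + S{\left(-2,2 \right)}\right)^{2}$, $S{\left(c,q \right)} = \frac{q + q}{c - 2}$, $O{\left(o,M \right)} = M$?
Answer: $-328$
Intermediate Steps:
$S{\left(c,q \right)} = \frac{2 q}{-2 + c}$
$E = 1$ ($E = \left(0 + 2 \cdot 2 \frac{1}{-2 - 2}\right)^{2} = \left(0 + 2 \cdot 2 \frac{1}{-4}\right)^{2} = \left(0 + 2 \cdot 2 \left(- \frac{1}{4}\right)\right)^{2} = \left(0 - 1\right)^{2} = \left(-1\right)^{2} = 1$)
$m + E = -329 + 1 = -328$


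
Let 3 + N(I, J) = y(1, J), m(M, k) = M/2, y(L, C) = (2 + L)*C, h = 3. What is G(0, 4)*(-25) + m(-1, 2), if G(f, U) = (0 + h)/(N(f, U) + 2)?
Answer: -161/22 ≈ -7.3182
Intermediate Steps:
y(L, C) = C*(2 + L)
m(M, k) = M/2 (m(M, k) = M*(½) = M/2)
N(I, J) = -3 + 3*J (N(I, J) = -3 + J*(2 + 1) = -3 + J*3 = -3 + 3*J)
G(f, U) = 3/(-1 + 3*U) (G(f, U) = (0 + 3)/((-3 + 3*U) + 2) = 3/(-1 + 3*U))
G(0, 4)*(-25) + m(-1, 2) = (3/(-1 + 3*4))*(-25) + (½)*(-1) = (3/(-1 + 12))*(-25) - ½ = (3/11)*(-25) - ½ = -75/11 - ½ = -161/22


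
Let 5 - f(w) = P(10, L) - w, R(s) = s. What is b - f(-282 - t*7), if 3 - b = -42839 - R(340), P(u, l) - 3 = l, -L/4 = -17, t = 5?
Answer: 43565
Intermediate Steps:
L = 68 (L = -4*(-17) = 68)
P(u, l) = 3 + l
f(w) = -66 + w (f(w) = 5 - ((3 + 68) - w) = 5 - (71 - w) = 5 + (-71 + w) = -66 + w)
b = 43182 (b = 3 - (-42839 - 1*340) = 3 - (-42839 - 340) = 3 - 1*(-43179) = 3 + 43179 = 43182)
b - f(-282 - t*7) = 43182 - (-66 + (-282 - 5*7)) = 43182 - (-66 + (-282 - 1*35)) = 43182 - (-66 + (-282 - 35)) = 43182 - (-66 - 317) = 43182 - 1*(-383) = 43182 + 383 = 43565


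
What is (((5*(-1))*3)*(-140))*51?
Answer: 107100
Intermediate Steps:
(((5*(-1))*3)*(-140))*51 = (-5*3*(-140))*51 = -15*(-140)*51 = 2100*51 = 107100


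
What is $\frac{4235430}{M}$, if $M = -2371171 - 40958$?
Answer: $- \frac{1411810}{804043} \approx -1.7559$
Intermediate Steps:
$M = -2412129$
$\frac{4235430}{M} = \frac{4235430}{-2412129} = 4235430 \left(- \frac{1}{2412129}\right) = - \frac{1411810}{804043}$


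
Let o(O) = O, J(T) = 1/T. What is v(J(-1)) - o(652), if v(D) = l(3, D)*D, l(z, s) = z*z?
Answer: -661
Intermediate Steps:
l(z, s) = z²
v(D) = 9*D (v(D) = 3²*D = 9*D)
v(J(-1)) - o(652) = 9/(-1) - 1*652 = 9*(-1) - 652 = -9 - 652 = -661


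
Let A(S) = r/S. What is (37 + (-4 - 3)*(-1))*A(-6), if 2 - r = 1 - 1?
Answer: -44/3 ≈ -14.667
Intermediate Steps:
r = 2 (r = 2 - (1 - 1) = 2 - 1*0 = 2 + 0 = 2)
A(S) = 2/S
(37 + (-4 - 3)*(-1))*A(-6) = (37 + (-4 - 3)*(-1))*(2/(-6)) = (37 - 7*(-1))*(2*(-1/6)) = (37 + 7)*(-1/3) = 44*(-1/3) = -44/3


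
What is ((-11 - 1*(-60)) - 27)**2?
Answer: 484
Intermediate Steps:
((-11 - 1*(-60)) - 27)**2 = ((-11 + 60) - 27)**2 = (49 - 27)**2 = 22**2 = 484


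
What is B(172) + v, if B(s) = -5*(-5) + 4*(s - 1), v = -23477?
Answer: -22768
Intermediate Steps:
B(s) = 21 + 4*s (B(s) = 25 + 4*(-1 + s) = 25 + (-4 + 4*s) = 21 + 4*s)
B(172) + v = (21 + 4*172) - 23477 = (21 + 688) - 23477 = 709 - 23477 = -22768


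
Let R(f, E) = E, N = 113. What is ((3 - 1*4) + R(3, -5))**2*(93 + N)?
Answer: 7416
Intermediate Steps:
((3 - 1*4) + R(3, -5))**2*(93 + N) = ((3 - 1*4) - 5)**2*(93 + 113) = ((3 - 4) - 5)**2*206 = (-1 - 5)**2*206 = (-6)**2*206 = 36*206 = 7416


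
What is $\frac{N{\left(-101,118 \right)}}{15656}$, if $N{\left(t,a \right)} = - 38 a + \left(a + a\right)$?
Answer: $- \frac{531}{1957} \approx -0.27133$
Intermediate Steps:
$N{\left(t,a \right)} = - 36 a$ ($N{\left(t,a \right)} = - 38 a + 2 a = - 36 a$)
$\frac{N{\left(-101,118 \right)}}{15656} = \frac{\left(-36\right) 118}{15656} = \left(-4248\right) \frac{1}{15656} = - \frac{531}{1957}$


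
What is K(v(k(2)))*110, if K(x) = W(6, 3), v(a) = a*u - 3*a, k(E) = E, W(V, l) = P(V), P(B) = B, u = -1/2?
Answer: 660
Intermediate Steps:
u = -1/2 (u = -1*1/2 = -1/2 ≈ -0.50000)
W(V, l) = V
v(a) = -7*a/2 (v(a) = a*(-1/2) - 3*a = -a/2 - 3*a = -7*a/2)
K(x) = 6
K(v(k(2)))*110 = 6*110 = 660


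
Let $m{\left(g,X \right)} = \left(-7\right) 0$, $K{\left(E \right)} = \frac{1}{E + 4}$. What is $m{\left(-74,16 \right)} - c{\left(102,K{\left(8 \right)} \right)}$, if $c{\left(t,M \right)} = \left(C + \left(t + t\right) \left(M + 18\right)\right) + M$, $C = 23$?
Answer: $- \frac{44545}{12} \approx -3712.1$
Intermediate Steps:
$K{\left(E \right)} = \frac{1}{4 + E}$
$m{\left(g,X \right)} = 0$
$c{\left(t,M \right)} = 23 + M + 2 t \left(18 + M\right)$ ($c{\left(t,M \right)} = \left(23 + \left(t + t\right) \left(M + 18\right)\right) + M = \left(23 + 2 t \left(18 + M\right)\right) + M = 23 + M + 2 t \left(18 + M\right)$)
$m{\left(-74,16 \right)} - c{\left(102,K{\left(8 \right)} \right)} = 0 - \left(23 + \frac{1}{4 + 8} + 36 \cdot 102 + 2 \frac{1}{4 + 8} \cdot 102\right) = 0 - \left(23 + \frac{1}{12} + 3672 + 2 \cdot \frac{1}{12} \cdot 102\right) = 0 - \left(23 + \frac{1}{12} + 3672 + 17\right) = 0 - \frac{44545}{12} = - \frac{44545}{12}$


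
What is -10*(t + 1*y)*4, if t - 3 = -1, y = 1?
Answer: -120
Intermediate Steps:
t = 2 (t = 3 - 1 = 2)
-10*(t + 1*y)*4 = -10*(2 + 1*1)*4 = -10*(2 + 1)*4 = -10*3*4 = -30*4 = -120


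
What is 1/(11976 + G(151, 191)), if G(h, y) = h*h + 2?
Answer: 1/34779 ≈ 2.8753e-5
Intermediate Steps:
G(h, y) = 2 + h² (G(h, y) = h² + 2 = 2 + h²)
1/(11976 + G(151, 191)) = 1/(11976 + (2 + 151²)) = 1/(11976 + (2 + 22801)) = 1/(11976 + 22803) = 1/34779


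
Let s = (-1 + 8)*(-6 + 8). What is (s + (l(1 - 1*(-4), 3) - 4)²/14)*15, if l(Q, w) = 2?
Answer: 1500/7 ≈ 214.29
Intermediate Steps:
s = 14 (s = 7*2 = 14)
(s + (l(1 - 1*(-4), 3) - 4)²/14)*15 = (14 + (2 - 4)²/14)*15 = (14 + (-2)²*(1/14))*15 = (14 + 4*(1/14))*15 = (14 + 2/7)*15 = (100/7)*15 = 1500/7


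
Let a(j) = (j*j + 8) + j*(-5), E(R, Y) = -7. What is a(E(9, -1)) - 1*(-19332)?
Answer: 19424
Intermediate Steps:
a(j) = 8 + j² - 5*j (a(j) = (j² + 8) - 5*j = (8 + j²) - 5*j = 8 + j² - 5*j)
a(E(9, -1)) - 1*(-19332) = (8 + (-7)² - 5*(-7)) - 1*(-19332) = (8 + 49 + 35) + 19332 = 92 + 19332 = 19424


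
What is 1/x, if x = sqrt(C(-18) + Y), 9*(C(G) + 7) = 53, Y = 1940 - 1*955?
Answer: 3*sqrt(8855)/8855 ≈ 0.031881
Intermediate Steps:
Y = 985 (Y = 1940 - 955 = 985)
C(G) = -10/9 (C(G) = -7 + (1/9)*53 = -7 + 53/9 = -10/9)
x = sqrt(8855)/3 (x = sqrt(-10/9 + 985) = sqrt(8855/9) = sqrt(8855)/3 ≈ 31.367)
1/x = 1/(sqrt(8855)/3) = 3*sqrt(8855)/8855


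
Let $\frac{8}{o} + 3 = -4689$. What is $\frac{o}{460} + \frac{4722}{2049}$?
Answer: $\frac{424648777}{184266570} \approx 2.3045$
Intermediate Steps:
$o = - \frac{2}{1173}$ ($o = \frac{8}{-3 - 4689} = \frac{8}{-4692} = 8 \left(- \frac{1}{4692}\right) = - \frac{2}{1173} \approx -0.001705$)
$\frac{o}{460} + \frac{4722}{2049} = - \frac{2}{1173 \cdot 460} + \frac{4722}{2049} = \left(- \frac{2}{1173}\right) \frac{1}{460} + 4722 \cdot \frac{1}{2049} = - \frac{1}{269790} + \frac{1574}{683} = \frac{424648777}{184266570}$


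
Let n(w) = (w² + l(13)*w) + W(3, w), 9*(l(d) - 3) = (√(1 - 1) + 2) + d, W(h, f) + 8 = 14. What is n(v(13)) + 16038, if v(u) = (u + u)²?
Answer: 1428524/3 ≈ 4.7617e+5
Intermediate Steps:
W(h, f) = 6 (W(h, f) = -8 + 14 = 6)
v(u) = 4*u² (v(u) = (2*u)² = 4*u²)
l(d) = 29/9 + d/9 (l(d) = 3 + ((√(1 - 1) + 2) + d)/9 = 3 + ((√0 + 2) + d)/9 = 3 + ((0 + 2) + d)/9 = 3 + (2 + d)/9 = 3 + (2/9 + d/9) = 29/9 + d/9)
n(w) = 6 + w² + 14*w/3 (n(w) = (w² + (29/9 + (⅑)*13)*w) + 6 = (w² + (29/9 + 13/9)*w) + 6 = (w² + 14*w/3) + 6 = 6 + w² + 14*w/3)
n(v(13)) + 16038 = (6 + (4*13²)² + 14*(4*13²)/3) + 16038 = (6 + (4*169)² + 14*(4*169)/3) + 16038 = (6 + 676² + (14/3)*676) + 16038 = (6 + 456976 + 9464/3) + 16038 = 1380410/3 + 16038 = 1428524/3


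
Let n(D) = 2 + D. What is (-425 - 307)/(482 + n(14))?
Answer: -122/83 ≈ -1.4699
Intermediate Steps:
(-425 - 307)/(482 + n(14)) = (-425 - 307)/(482 + (2 + 14)) = -732/(482 + 16) = -732/498 = -732*1/498 = -122/83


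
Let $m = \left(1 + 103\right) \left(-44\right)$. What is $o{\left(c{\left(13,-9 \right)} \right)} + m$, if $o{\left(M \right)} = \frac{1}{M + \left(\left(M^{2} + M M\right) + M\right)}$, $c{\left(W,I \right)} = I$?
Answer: $- \frac{658943}{144} \approx -4576.0$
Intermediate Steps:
$m = -4576$ ($m = 104 \left(-44\right) = -4576$)
$o{\left(M \right)} = \frac{1}{2 M + 2 M^{2}}$ ($o{\left(M \right)} = \frac{1}{M + \left(\left(M^{2} + M^{2}\right) + M\right)} = \frac{1}{M + \left(2 M^{2} + M\right)} = \frac{1}{M + \left(M + 2 M^{2}\right)} = \frac{1}{2 M + 2 M^{2}}$)
$o{\left(c{\left(13,-9 \right)} \right)} + m = \frac{1}{2 \left(-9\right) \left(1 - 9\right)} - 4576 = \frac{1}{2} \left(- \frac{1}{9}\right) \frac{1}{-8} - 4576 = \frac{1}{2} \left(- \frac{1}{9}\right) \left(- \frac{1}{8}\right) - 4576 = \frac{1}{144} - 4576 = - \frac{658943}{144}$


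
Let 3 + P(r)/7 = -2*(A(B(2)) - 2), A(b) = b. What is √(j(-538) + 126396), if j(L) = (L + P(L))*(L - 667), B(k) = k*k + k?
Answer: √867471 ≈ 931.38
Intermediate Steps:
B(k) = k + k² (B(k) = k² + k = k + k²)
P(r) = -77 (P(r) = -21 + 7*(-2*(2*(1 + 2) - 2)) = -21 + 7*(-2*(2*3 - 2)) = -21 + 7*(-2*(6 - 2)) = -21 + 7*(-2*4) = -21 + 7*(-8) = -21 - 56 = -77)
j(L) = (-667 + L)*(-77 + L) (j(L) = (L - 77)*(L - 667) = (-77 + L)*(-667 + L) = (-667 + L)*(-77 + L))
√(j(-538) + 126396) = √((51359 + (-538)² - 744*(-538)) + 126396) = √((51359 + 289444 + 400272) + 126396) = √(741075 + 126396) = √867471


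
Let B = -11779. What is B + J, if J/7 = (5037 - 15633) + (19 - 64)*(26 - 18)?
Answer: -88471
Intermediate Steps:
J = -76692 (J = 7*((5037 - 15633) + (19 - 64)*(26 - 18)) = 7*(-10596 - 45*8) = 7*(-10596 - 360) = 7*(-10956) = -76692)
B + J = -11779 - 76692 = -88471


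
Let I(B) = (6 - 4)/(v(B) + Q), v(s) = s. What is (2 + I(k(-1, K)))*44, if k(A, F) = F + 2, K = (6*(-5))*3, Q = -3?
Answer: 7920/91 ≈ 87.033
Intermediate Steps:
K = -90 (K = -30*3 = -90)
k(A, F) = 2 + F
I(B) = 2/(-3 + B) (I(B) = (6 - 4)/(B - 3) = 2/(-3 + B))
(2 + I(k(-1, K)))*44 = (2 + 2/(-3 + (2 - 90)))*44 = (2 + 2/(-3 - 88))*44 = (2 + 2/(-91))*44 = (2 + 2*(-1/91))*44 = (2 - 2/91)*44 = (180/91)*44 = 7920/91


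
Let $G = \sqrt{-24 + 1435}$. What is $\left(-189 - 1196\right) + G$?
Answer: $-1385 + \sqrt{1411} \approx -1347.4$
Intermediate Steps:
$G = \sqrt{1411} \approx 37.563$
$\left(-189 - 1196\right) + G = \left(-189 - 1196\right) + \sqrt{1411} = -1385 + \sqrt{1411}$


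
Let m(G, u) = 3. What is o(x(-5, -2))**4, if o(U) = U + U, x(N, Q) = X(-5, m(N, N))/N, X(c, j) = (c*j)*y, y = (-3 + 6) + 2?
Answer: 810000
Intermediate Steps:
y = 5 (y = 3 + 2 = 5)
X(c, j) = 5*c*j (X(c, j) = (c*j)*5 = 5*c*j)
x(N, Q) = -75/N (x(N, Q) = (5*(-5)*3)/N = -75/N)
o(U) = 2*U
o(x(-5, -2))**4 = (2*(-75/(-5)))**4 = (2*(-75*(-1/5)))**4 = (2*15)**4 = 30**4 = 810000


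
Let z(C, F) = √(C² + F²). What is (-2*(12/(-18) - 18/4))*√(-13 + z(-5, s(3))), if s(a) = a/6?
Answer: 31*√(-52 + 2*√101)/6 ≈ 29.181*I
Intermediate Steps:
s(a) = a/6 (s(a) = a*(⅙) = a/6)
(-2*(12/(-18) - 18/4))*√(-13 + z(-5, s(3))) = (-2*(12/(-18) - 18/4))*√(-13 + √((-5)² + ((⅙)*3)²)) = (-2*(12*(-1/18) - 18*¼))*√(-13 + √(25 + (½)²)) = (-2*(-⅔ - 9/2))*√(-13 + √(25 + ¼)) = (-2*(-31/6))*√(-13 + √(101/4)) = 31*√(-13 + √101/2)/3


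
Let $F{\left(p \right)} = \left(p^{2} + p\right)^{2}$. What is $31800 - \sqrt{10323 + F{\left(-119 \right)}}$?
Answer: $31800 - \sqrt{197188087} \approx 17758.0$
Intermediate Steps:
$F{\left(p \right)} = \left(p + p^{2}\right)^{2}$
$31800 - \sqrt{10323 + F{\left(-119 \right)}} = 31800 - \sqrt{10323 + \left(-119\right)^{2} \left(1 - 119\right)^{2}} = 31800 - \sqrt{10323 + 14161 \left(-118\right)^{2}} = 31800 - \sqrt{10323 + 14161 \cdot 13924} = 31800 - \sqrt{10323 + 197177764} = 31800 - \sqrt{197188087}$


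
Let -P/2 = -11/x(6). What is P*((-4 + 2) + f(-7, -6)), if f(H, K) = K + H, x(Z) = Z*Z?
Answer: -55/6 ≈ -9.1667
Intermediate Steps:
x(Z) = Z²
f(H, K) = H + K
P = 11/18 (P = -(-22)/(6²) = -(-22)/36 = -2*(-11/36) = 11/18 ≈ 0.61111)
P*((-4 + 2) + f(-7, -6)) = 11*((-4 + 2) + (-7 - 6))/18 = 11*(-2 - 13)/18 = (11/18)*(-15) = -55/6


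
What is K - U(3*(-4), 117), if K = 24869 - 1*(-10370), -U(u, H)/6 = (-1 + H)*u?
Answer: 26887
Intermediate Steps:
U(u, H) = -6*u*(-1 + H) (U(u, H) = -6*(-1 + H)*u = -6*u*(-1 + H))
K = 35239 (K = 24869 + 10370 = 35239)
K - U(3*(-4), 117) = 35239 - 6*3*(-4)*(1 - 1*117) = 35239 - 6*(-12)*(1 - 117) = 35239 - 6*(-12)*(-116) = 35239 - 1*8352 = 35239 - 8352 = 26887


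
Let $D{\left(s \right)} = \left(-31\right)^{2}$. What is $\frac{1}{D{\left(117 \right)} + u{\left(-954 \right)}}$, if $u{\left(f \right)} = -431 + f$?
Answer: $- \frac{1}{424} \approx -0.0023585$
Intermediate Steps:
$D{\left(s \right)} = 961$
$\frac{1}{D{\left(117 \right)} + u{\left(-954 \right)}} = \frac{1}{961 - 1385} = \frac{1}{-424} = - \frac{1}{424}$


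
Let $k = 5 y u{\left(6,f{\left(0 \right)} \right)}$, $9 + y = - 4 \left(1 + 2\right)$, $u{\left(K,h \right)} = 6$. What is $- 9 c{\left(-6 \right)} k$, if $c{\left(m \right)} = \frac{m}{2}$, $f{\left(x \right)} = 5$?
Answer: $-17010$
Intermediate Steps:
$c{\left(m \right)} = \frac{m}{2}$ ($c{\left(m \right)} = m \frac{1}{2} = \frac{m}{2}$)
$y = -21$ ($y = -9 - 4 \left(1 + 2\right) = -9 - 12 = -21$)
$k = -630$ ($k = 5 \left(-21\right) 6 = \left(-105\right) 6 = -630$)
$- 9 c{\left(-6 \right)} k = - 9 \cdot \frac{1}{2} \left(-6\right) \left(-630\right) = \left(-9\right) \left(-3\right) \left(-630\right) = 27 \left(-630\right) = -17010$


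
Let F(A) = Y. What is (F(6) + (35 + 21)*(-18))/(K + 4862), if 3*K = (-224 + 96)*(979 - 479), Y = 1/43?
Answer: 130029/2124802 ≈ 0.061196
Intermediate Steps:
Y = 1/43 ≈ 0.023256
K = -64000/3 (K = ((-224 + 96)*(979 - 479))/3 = (-128*500)/3 = (1/3)*(-64000) = -64000/3 ≈ -21333.)
F(A) = 1/43
(F(6) + (35 + 21)*(-18))/(K + 4862) = (1/43 + (35 + 21)*(-18))/(-64000/3 + 4862) = (1/43 + 56*(-18))/(-49414/3) = (1/43 - 1008)*(-3/49414) = -43343/43*(-3/49414) = 130029/2124802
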